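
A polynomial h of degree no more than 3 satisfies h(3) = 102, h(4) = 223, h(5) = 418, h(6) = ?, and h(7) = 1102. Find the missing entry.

On equispaced nodes a degree-3 polynomial has vanishing fourth forward difference, so
  h(3) - 4·h(4) + 6·h(5) - 4·h(6) + h(7) = 0.
Substituting the known values and solving for h(6):
  -4·h(6) = -2820
  h(6) = 705.

705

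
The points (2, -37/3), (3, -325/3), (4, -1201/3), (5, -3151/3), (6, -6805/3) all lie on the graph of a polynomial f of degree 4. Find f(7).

-12937/3

Using the Lagrange interpolation formula with nodes 2, 3, 4, 5, 6:
  L_0(n) = (n - 3)(n - 4)(n - 5)(n - 6) / 24
  L_1(n) = (n - 2)(n - 4)(n - 5)(n - 6) / -6
  L_2(n) = (n - 2)(n - 3)(n - 5)(n - 6) / 4
  L_3(n) = (n - 2)(n - 3)(n - 4)(n - 6) / -6
  L_4(n) = (n - 2)(n - 3)(n - 4)(n - 5) / 24
Then f(n) = -37/3·L_0(n) - 325/3·L_1(n) - 1201/3·L_2(n) - 3151/3·L_3(n) - 6805/3·L_4(n).
Expanding and collecting terms gives f(n) = -2n^4 + n^3 + 3n^2 - 1/3.
Evaluating at n = 7: f(7) = -12937/3.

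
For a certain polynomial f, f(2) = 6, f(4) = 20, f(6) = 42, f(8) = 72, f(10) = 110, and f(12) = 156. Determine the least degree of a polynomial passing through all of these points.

Forward differences of the values at u = 2, 4, 6, 8, 10, 12:
  f  : 6  20  42  72  110  156
  Δ  : 14  22  30  38  46
  Δ^2: 8  8  8  8
  Δ^3: 0  0  0
  Δ^4: 0  0
  Δ^5: 0
The second differences are constant (8) and nonzero, while all higher differences vanish, so the minimal degree is 2.

2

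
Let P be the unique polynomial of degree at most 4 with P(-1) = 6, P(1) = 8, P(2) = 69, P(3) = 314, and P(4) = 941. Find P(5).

2220

Write P(x) = ax^4 + bx^3 + cx^2 + dx + e. Substituting each data point gives a linear system:
  a - b + c - d + e = 6
  a + b + c + d + e = 8
  16a + 8b + 4c + 2d + e = 69
  81a + 27b + 9c + 3d + e = 314
  256a + 64b + 16c + 4d + e = 941
Solving the system yields a = 3, b = 3, c = -1, d = -2, e = 5.
So P(x) = 3x^4 + 3x^3 - x^2 - 2x + 5.
Then P(5) = 2220.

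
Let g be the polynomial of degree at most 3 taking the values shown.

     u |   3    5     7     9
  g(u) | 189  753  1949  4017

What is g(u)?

g(u) = 5u^3 + 4u^2 + 5u + 3

Using the Lagrange interpolation formula with nodes 3, 5, 7, 9:
  L_0(u) = (u - 5)(u - 7)(u - 9) / -48
  L_1(u) = (u - 3)(u - 7)(u - 9) / 16
  L_2(u) = (u - 3)(u - 5)(u - 9) / -16
  L_3(u) = (u - 3)(u - 5)(u - 7) / 48
Then g(u) = 189·L_0(u) + 753·L_1(u) + 1949·L_2(u) + 4017·L_3(u).
Expanding and collecting terms gives g(u) = 5u^3 + 4u^2 + 5u + 3.
Check: g(3) = 189. ✓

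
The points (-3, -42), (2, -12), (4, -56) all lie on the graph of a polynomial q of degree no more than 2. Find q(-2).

Using the Lagrange interpolation formula with nodes -3, 2, 4:
  L_0(u) = (u - 2)(u - 4) / 35
  L_1(u) = (u + 3)(u - 4) / -10
  L_2(u) = (u + 3)(u - 2) / 14
Then q(u) = -42·L_0(u) - 12·L_1(u) - 56·L_2(u).
Expanding and collecting terms gives q(u) = -4u² + 2u.
Evaluating at u = -2: q(-2) = -20.

-20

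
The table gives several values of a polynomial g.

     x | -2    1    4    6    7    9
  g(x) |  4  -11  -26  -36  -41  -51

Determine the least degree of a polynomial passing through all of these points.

1

Divided differences on the nodes -2, 1, 4, 6, 7, 9:
  order 0: 4  -11  -26  -36  -41  -51
  order 1: -5  -5  -5  -5  -5
  order 2: 0  0  0  0
  order 3: 0  0  0
  order 4: 0  0
  order 5: 0
The order-1 divided differences are all -5 (nonzero) and every higher order vanishes, so the data lies on a polynomial of degree exactly 1.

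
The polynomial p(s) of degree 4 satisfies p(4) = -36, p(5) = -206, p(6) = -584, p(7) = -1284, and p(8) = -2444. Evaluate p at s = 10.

Forward differences of the values at s = 4, 5, 6, 7, 8:
  p  : -36  -206  -584  -1284  -2444
  Δ  : -170  -378  -700  -1160
  Δ^2: -208  -322  -460
  Δ^3: -114  -138
  Δ^4: -24
The fourth differences are constant, confirming degree 4.
Interpolating (Newton forward form) and evaluating at s = 10 gives p(10) = -6816.

-6816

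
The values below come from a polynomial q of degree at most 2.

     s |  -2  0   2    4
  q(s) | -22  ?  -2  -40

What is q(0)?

4

The 3 known points determine the degree-2 polynomial uniquely.
Write q(s) = as^2 + bs + c. Substituting each data point gives a linear system:
  4a - 2b + c = -22
  4a + 2b + c = -2
  16a + 4b + c = -40
Solving the system yields a = -4, b = 5, c = 4.
So q(s) = -4s^2 + 5s + 4.
Then q(0) = 4.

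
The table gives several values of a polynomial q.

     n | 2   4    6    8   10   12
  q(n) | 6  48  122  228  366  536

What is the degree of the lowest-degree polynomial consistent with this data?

Forward differences of the values at n = 2, 4, 6, 8, 10, 12:
  q  : 6  48  122  228  366  536
  Δ  : 42  74  106  138  170
  Δ^2: 32  32  32  32
  Δ^3: 0  0  0
  Δ^4: 0  0
  Δ^5: 0
The second differences are constant (32) and nonzero, while all higher differences vanish, so the minimal degree is 2.

2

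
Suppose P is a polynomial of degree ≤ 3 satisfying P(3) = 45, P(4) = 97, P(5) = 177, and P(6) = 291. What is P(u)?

P(u) = u^3 + 2u^2 + u - 3

Write P(u) = au^3 + bu^2 + cu + d. Substituting each data point gives a linear system:
  27a + 9b + 3c + d = 45
  64a + 16b + 4c + d = 97
  125a + 25b + 5c + d = 177
  216a + 36b + 6c + d = 291
Solving the system yields a = 1, b = 2, c = 1, d = -3.
So P(u) = u^3 + 2u^2 + u - 3.
Check: P(6) = 291. ✓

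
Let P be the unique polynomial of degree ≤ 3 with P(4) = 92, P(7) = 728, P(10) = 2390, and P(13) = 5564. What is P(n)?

Using the Lagrange interpolation formula with nodes 4, 7, 10, 13:
  L_0(n) = (n - 7)(n - 10)(n - 13) / -162
  L_1(n) = (n - 4)(n - 10)(n - 13) / 54
  L_2(n) = (n - 4)(n - 7)(n - 13) / -54
  L_3(n) = (n - 4)(n - 7)(n - 10) / 162
Then P(n) = 92·L_0(n) + 728·L_1(n) + 2390·L_2(n) + 5564·L_3(n).
Expanding and collecting terms gives P(n) = 3n^3 - 6n^2 - n.
Check: P(4) = 92. ✓

P(n) = 3n^3 - 6n^2 - n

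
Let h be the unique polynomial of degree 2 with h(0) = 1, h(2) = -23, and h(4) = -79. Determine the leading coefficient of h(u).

Write h(u) = au^2 + bu + c. Substituting each data point gives a linear system:
  c = 1
  4a + 2b + c = -23
  16a + 4b + c = -79
Solving the system yields a = -4, b = -4, c = 1.
So h(u) = -4u^2 - 4u + 1.
The leading coefficient is -4.

-4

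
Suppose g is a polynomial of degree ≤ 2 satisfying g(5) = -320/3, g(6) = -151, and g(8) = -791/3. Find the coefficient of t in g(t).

-1/3

Write g(t) = at^2 + bt + c. Substituting each data point gives a linear system:
  25a + 5b + c = -320/3
  36a + 6b + c = -151
  64a + 8b + c = -791/3
Solving the system yields a = -4, b = -1/3, c = -5.
So g(t) = -4t^2 - (1/3)t - 5.
The coefficient of t is -1/3.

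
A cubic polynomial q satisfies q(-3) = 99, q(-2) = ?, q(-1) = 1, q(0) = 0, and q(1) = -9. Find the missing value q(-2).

The 4 known points determine the degree-3 polynomial uniquely.
Write q(s) = as^3 + bs^2 + cs + d. Substituting each data point gives a linear system:
  -27a + 9b - 3c + d = 99
  -a + b - c + d = 1
  d = 0
  a + b + c + d = -9
Solving the system yields a = -5, b = -4, c = 0, d = 0.
So q(s) = -5s^3 - 4s^2.
Then q(-2) = 24.

24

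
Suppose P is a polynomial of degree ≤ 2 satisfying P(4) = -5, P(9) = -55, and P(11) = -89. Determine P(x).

P(x) = -x^2 + 3x - 1

Write P(x) = ax^2 + bx + c. Substituting each data point gives a linear system:
  16a + 4b + c = -5
  81a + 9b + c = -55
  121a + 11b + c = -89
Solving the system yields a = -1, b = 3, c = -1.
So P(x) = -x^2 + 3x - 1.
Check: P(11) = -89. ✓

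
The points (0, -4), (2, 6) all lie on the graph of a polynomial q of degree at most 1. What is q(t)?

q(t) = 5t - 4

Write q(t) = at + b. Substituting each data point gives a linear system:
  b = -4
  2a + b = 6
Solving the system yields a = 5, b = -4.
So q(t) = 5t - 4.
Check: q(0) = -4. ✓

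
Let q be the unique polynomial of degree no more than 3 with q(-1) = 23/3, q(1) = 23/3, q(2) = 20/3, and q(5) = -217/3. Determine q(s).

q(s) = -s^3 + (5/3)s^2 + s + 6

Using the Lagrange interpolation formula with nodes -1, 1, 2, 5:
  L_0(s) = (s - 1)(s - 2)(s - 5) / -36
  L_1(s) = (s + 1)(s - 2)(s - 5) / 8
  L_2(s) = (s + 1)(s - 1)(s - 5) / -9
  L_3(s) = (s + 1)(s - 1)(s - 2) / 72
Then q(s) = 23/3·L_0(s) + 23/3·L_1(s) + 20/3·L_2(s) - 217/3·L_3(s).
Expanding and collecting terms gives q(s) = -s^3 + (5/3)s^2 + s + 6.
Check: q(-1) = 23/3. ✓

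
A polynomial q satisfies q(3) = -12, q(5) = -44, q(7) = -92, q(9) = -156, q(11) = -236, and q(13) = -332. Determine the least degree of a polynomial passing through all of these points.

2

Forward differences of the values at u = 3, 5, 7, 9, 11, 13:
  q  : -12  -44  -92  -156  -236  -332
  Δ  : -32  -48  -64  -80  -96
  Δ^2: -16  -16  -16  -16
  Δ^3: 0  0  0
  Δ^4: 0  0
  Δ^5: 0
The second differences are constant (-16) and nonzero, while all higher differences vanish, so the minimal degree is 2.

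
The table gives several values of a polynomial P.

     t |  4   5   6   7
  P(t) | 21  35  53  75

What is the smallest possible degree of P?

2

Forward differences of the values at t = 4, 5, 6, 7:
  P  : 21  35  53  75
  Δ  : 14  18  22
  Δ^2: 4  4
  Δ^3: 0
The second differences are constant (4) and nonzero, while all higher differences vanish, so the minimal degree is 2.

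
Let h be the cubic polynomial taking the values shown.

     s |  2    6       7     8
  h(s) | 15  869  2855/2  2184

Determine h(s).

h(s) = 5s^3 - 6s^2 + (3/2)s - 4

Write h(s) = as^3 + bs^2 + cs + d. Substituting each data point gives a linear system:
  8a + 4b + 2c + d = 15
  216a + 36b + 6c + d = 869
  343a + 49b + 7c + d = 2855/2
  512a + 64b + 8c + d = 2184
Solving the system yields a = 5, b = -6, c = 3/2, d = -4.
So h(s) = 5s³ - 6s² + (3/2)s - 4.
Check: h(6) = 869. ✓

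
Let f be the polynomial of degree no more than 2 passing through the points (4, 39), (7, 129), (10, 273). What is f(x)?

f(x) = 3x^2 - 3x + 3

Write f(x) = ax^2 + bx + c. Substituting each data point gives a linear system:
  16a + 4b + c = 39
  49a + 7b + c = 129
  100a + 10b + c = 273
Solving the system yields a = 3, b = -3, c = 3.
So f(x) = 3x² - 3x + 3.
Check: f(10) = 273. ✓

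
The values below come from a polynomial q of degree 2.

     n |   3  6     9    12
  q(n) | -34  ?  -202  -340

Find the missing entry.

The 3 known points determine the degree-2 polynomial uniquely.
Write q(n) = an^2 + bn + c. Substituting each data point gives a linear system:
  9a + 3b + c = -34
  81a + 9b + c = -202
  144a + 12b + c = -340
Solving the system yields a = -2, b = -4, c = -4.
So q(n) = -2n^2 - 4n - 4.
Then q(6) = -100.

-100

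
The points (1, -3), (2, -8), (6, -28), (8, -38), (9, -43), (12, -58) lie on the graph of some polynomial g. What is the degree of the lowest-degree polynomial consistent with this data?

Divided differences on the nodes 1, 2, 6, 8, 9, 12:
  order 0: -3  -8  -28  -38  -43  -58
  order 1: -5  -5  -5  -5  -5
  order 2: 0  0  0  0
  order 3: 0  0  0
  order 4: 0  0
  order 5: 0
The order-1 divided differences are all -5 (nonzero) and every higher order vanishes, so the data lies on a polynomial of degree exactly 1.

1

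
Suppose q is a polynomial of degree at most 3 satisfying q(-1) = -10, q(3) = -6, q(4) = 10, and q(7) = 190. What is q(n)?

Using the Lagrange interpolation formula with nodes -1, 3, 4, 7:
  L_0(n) = (n - 3)(n - 4)(n - 7) / -160
  L_1(n) = (n + 1)(n - 4)(n - 7) / 16
  L_2(n) = (n + 1)(n - 3)(n - 7) / -15
  L_3(n) = (n + 1)(n - 3)(n - 4) / 96
Then q(n) = -10·L_0(n) - 6·L_1(n) + 10·L_2(n) + 190·L_3(n).
Expanding and collecting terms gives q(n) = n³ - 3n² - 6.
Check: q(-1) = -10. ✓

q(n) = n^3 - 3n^2 - 6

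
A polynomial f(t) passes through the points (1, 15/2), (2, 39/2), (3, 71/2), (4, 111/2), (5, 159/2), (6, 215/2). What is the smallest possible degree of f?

2

Forward differences of the values at t = 1, 2, 3, 4, 5, 6:
  f  : 15/2  39/2  71/2  111/2  159/2  215/2
  Δ  : 12  16  20  24  28
  Δ^2: 4  4  4  4
  Δ^3: 0  0  0
  Δ^4: 0  0
  Δ^5: 0
The second differences are constant (4) and nonzero, while all higher differences vanish, so the minimal degree is 2.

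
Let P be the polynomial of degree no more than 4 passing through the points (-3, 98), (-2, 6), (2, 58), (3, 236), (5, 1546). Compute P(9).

14702

Write P(t) = at^4 + bt^3 + ct^2 + dt + e. Substituting each data point gives a linear system:
  81a - 27b + 9c - 3d + e = 98
  16a - 8b + 4c - 2d + e = 6
  16a + 8b + 4c + 2d + e = 58
  81a + 27b + 9c + 3d + e = 236
  625a + 125b + 25c + 5d + e = 1546
Solving the system yields a = 2, b = 2, c = 1, d = 5, e = -4.
So P(t) = 2t^4 + 2t^3 + t^2 + 5t - 4.
Then P(9) = 14702.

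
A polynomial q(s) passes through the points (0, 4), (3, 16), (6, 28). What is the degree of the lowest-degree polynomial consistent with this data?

1

Forward differences of the values at s = 0, 3, 6:
  q  : 4  16  28
  Δ  : 12  12
  Δ^2: 0
The first differences are constant (12) and nonzero, while all higher differences vanish, so the minimal degree is 1.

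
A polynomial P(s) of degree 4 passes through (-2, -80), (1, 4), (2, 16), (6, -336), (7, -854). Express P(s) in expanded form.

Write P(s) = as^4 + bs^3 + cs^2 + ds + e. Substituting each data point gives a linear system:
  16a - 8b + 4c - 2d + e = -80
  a + b + c + d + e = 4
  16a + 8b + 4c + 2d + e = 16
  1296a + 216b + 36c + 6d + e = -336
  2401a + 343b + 49c + 7d + e = -854
Solving the system yields a = -1, b = 5, c = -4, d = 4, e = 0.
So P(s) = -s⁴ + 5s³ - 4s² + 4s.
Check: P(1) = 4. ✓

P(s) = -s^4 + 5s^3 - 4s^2 + 4s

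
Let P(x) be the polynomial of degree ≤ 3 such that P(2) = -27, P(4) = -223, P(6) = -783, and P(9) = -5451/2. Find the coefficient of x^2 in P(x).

Write P(x) = ax^3 + bx^2 + cx + d. Substituting each data point gives a linear system:
  8a + 4b + 2c + d = -27
  64a + 16b + 4c + d = -223
  216a + 36b + 6c + d = -783
  729a + 81b + 9c + d = -5451/2
Solving the system yields a = -4, b = 5/2, c = -1, d = -3.
So P(x) = -4x³ + (5/2)x² - x - 3.
The coefficient of x^2 is 5/2.

5/2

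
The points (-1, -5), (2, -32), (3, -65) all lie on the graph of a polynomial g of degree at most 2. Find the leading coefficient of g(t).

-6

Write g(t) = at^2 + bt + c. Substituting each data point gives a linear system:
  a - b + c = -5
  4a + 2b + c = -32
  9a + 3b + c = -65
Solving the system yields a = -6, b = -3, c = -2.
So g(t) = -6t² - 3t - 2.
The leading coefficient is -6.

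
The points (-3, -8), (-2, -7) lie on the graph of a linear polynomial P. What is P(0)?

Using the Lagrange interpolation formula with nodes -3, -2:
  L_0(t) = (t + 2) / -1
  L_1(t) = (t + 3) / 1
Then P(t) = -8·L_0(t) - 7·L_1(t).
Expanding and collecting terms gives P(t) = t - 5.
Evaluating at t = 0: P(0) = -5.

-5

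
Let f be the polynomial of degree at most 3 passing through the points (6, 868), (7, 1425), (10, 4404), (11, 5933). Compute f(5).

Using the Lagrange interpolation formula with nodes 6, 7, 10, 11:
  L_0(t) = (t - 7)(t - 10)(t - 11) / -20
  L_1(t) = (t - 6)(t - 10)(t - 11) / 12
  L_2(t) = (t - 6)(t - 7)(t - 11) / -12
  L_3(t) = (t - 6)(t - 7)(t - 10) / 20
Then f(t) = 868·L_0(t) + 1425·L_1(t) + 4404·L_2(t) + 5933·L_3(t).
Expanding and collecting terms gives f(t) = 5t^3 - 6t^2 + 4.
Evaluating at t = 5: f(5) = 479.

479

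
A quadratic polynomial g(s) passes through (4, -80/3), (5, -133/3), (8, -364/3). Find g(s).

Write g(s) = as^2 + bs + c. Substituting each data point gives a linear system:
  16a + 4b + c = -80/3
  25a + 5b + c = -133/3
  64a + 8b + c = -364/3
Solving the system yields a = -2, b = 1/3, c = 4.
So g(s) = -2s^2 + (1/3)s + 4.
Check: g(8) = -364/3. ✓

g(s) = -2s^2 + (1/3)s + 4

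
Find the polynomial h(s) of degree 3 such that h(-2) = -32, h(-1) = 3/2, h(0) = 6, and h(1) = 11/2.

h(s) = 4s^3 - (5/2)s^2 - 2s + 6

Write h(s) = as^3 + bs^2 + cs + d. Substituting each data point gives a linear system:
  -8a + 4b - 2c + d = -32
  -a + b - c + d = 3/2
  d = 6
  a + b + c + d = 11/2
Solving the system yields a = 4, b = -5/2, c = -2, d = 6.
So h(s) = 4s^3 - (5/2)s^2 - 2s + 6.
Check: h(-1) = 3/2. ✓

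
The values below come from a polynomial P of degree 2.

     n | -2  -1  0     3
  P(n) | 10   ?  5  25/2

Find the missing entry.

13/2

The 3 known points determine the degree-2 polynomial uniquely.
Write P(n) = an^2 + bn + c. Substituting each data point gives a linear system:
  4a - 2b + c = 10
  c = 5
  9a + 3b + c = 25/2
Solving the system yields a = 1, b = -1/2, c = 5.
So P(n) = n^2 - (1/2)n + 5.
Then P(-1) = 13/2.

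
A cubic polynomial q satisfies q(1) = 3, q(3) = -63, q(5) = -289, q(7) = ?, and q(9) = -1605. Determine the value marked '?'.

On equispaced nodes a degree-3 polynomial has vanishing fourth forward difference, so
  q(1) - 4·q(3) + 6·q(5) - 4·q(7) + q(9) = 0.
Substituting the known values and solving for q(7):
  -4·q(7) = 3084
  q(7) = -771.

-771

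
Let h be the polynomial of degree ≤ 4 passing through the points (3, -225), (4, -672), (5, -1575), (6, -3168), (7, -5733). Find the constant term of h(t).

Write h(t) = at^4 + bt^3 + ct^2 + dt + e. Substituting each data point gives a linear system:
  81a + 27b + 9c + 3d + e = -225
  256a + 64b + 16c + 4d + e = -672
  625a + 125b + 25c + 5d + e = -1575
  1296a + 216b + 36c + 6d + e = -3168
  2401a + 343b + 49c + 7d + e = -5733
Solving the system yields a = -2, b = -3, c = 2, d = 0, e = 0.
So h(t) = -2t^4 - 3t^3 + 2t^2.
The constant term is 0.

0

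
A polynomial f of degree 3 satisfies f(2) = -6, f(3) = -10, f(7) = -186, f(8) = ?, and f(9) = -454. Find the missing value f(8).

-300

The 4 known points determine the degree-3 polynomial uniquely.
Write f(t) = at^3 + bt^2 + ct + d. Substituting each data point gives a linear system:
  8a + 4b + 2c + d = -6
  27a + 9b + 3c + d = -10
  343a + 49b + 7c + d = -186
  729a + 81b + 9c + d = -454
Solving the system yields a = -1, b = 4, c = -5, d = -4.
So f(t) = -t^3 + 4t^2 - 5t - 4.
Then f(8) = -300.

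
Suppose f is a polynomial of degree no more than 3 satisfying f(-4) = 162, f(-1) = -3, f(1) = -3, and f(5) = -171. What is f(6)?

-318

Write f(n) = an^3 + bn^2 + cn + d. Substituting each data point gives a linear system:
  -64a + 16b - 4c + d = 162
  -a + b - c + d = -3
  a + b + c + d = -3
  125a + 25b + 5c + d = -171
Solving the system yields a = -2, b = 3, c = 2, d = -6.
So f(n) = -2n^3 + 3n^2 + 2n - 6.
Then f(6) = -318.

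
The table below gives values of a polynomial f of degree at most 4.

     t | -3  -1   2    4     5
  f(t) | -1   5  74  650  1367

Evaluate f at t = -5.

Write f(t) = at^4 + bt^3 + ct^2 + dt + e. Substituting each data point gives a linear system:
  81a - 27b + 9c - 3d + e = -1
  a - b + c - d + e = 5
  16a + 8b + 4c + 2d + e = 74
  256a + 64b + 16c + 4d + e = 650
  625a + 125b + 25c + 5d + e = 1367
Solving the system yields a = 1, b = 5, c = 5, d = -2, e = 2.
So f(t) = t⁴ + 5t³ + 5t² - 2t + 2.
Then f(-5) = 137.

137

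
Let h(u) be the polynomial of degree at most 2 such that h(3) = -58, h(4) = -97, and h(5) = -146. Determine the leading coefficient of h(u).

Write h(u) = au^2 + bu + c. Substituting each data point gives a linear system:
  9a + 3b + c = -58
  16a + 4b + c = -97
  25a + 5b + c = -146
Solving the system yields a = -5, b = -4, c = -1.
So h(u) = -5u^2 - 4u - 1.
The leading coefficient is -5.

-5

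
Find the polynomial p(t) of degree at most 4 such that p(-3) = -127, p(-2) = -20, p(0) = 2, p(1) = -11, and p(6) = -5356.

Write p(t) = at^4 + bt^3 + ct^2 + dt + e. Substituting each data point gives a linear system:
  81a - 27b + 9c - 3d + e = -127
  16a - 8b + 4c - 2d + e = -20
  e = 2
  a + b + c + d + e = -11
  1296a + 216b + 36c + 6d + e = -5356
Solving the system yields a = -3, b = -6, c = -5, d = 1, e = 2.
So p(t) = -3t^4 - 6t^3 - 5t^2 + t + 2.
Check: p(6) = -5356. ✓

p(t) = -3t^4 - 6t^3 - 5t^2 + t + 2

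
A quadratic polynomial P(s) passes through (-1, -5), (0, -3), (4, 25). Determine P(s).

P(s) = s^2 + 3s - 3

Using the Lagrange interpolation formula with nodes -1, 0, 4:
  L_0(s) = s(s - 4) / 5
  L_1(s) = (s + 1)(s - 4) / -4
  L_2(s) = (s + 1)s / 20
Then P(s) = -5·L_0(s) - 3·L_1(s) + 25·L_2(s).
Expanding and collecting terms gives P(s) = s^2 + 3s - 3.
Check: P(0) = -3. ✓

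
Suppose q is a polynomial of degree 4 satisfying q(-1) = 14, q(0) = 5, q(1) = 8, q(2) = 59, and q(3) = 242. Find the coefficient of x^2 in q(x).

4

Write q(x) = ax^4 + bx^3 + cx^2 + dx + e. Substituting each data point gives a linear system:
  a - b + c - d + e = 14
  e = 5
  a + b + c + d + e = 8
  16a + 8b + 4c + 2d + e = 59
  81a + 27b + 9c + 3d + e = 242
Solving the system yields a = 2, b = 2, c = 4, d = -5, e = 5.
So q(x) = 2x⁴ + 2x³ + 4x² - 5x + 5.
The coefficient of x^2 is 4.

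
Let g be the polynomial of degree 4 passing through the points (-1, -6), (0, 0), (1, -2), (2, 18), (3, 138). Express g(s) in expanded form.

Write g(s) = as^4 + bs^3 + cs^2 + ds + e. Substituting each data point gives a linear system:
  a - b + c - d + e = -6
  e = 0
  a + b + c + d + e = -2
  16a + 8b + 4c + 2d + e = 18
  81a + 27b + 9c + 3d + e = 138
Solving the system yields a = 2, b = 1, c = -6, d = 1, e = 0.
So g(s) = 2s⁴ + s³ - 6s² + s.
Check: g(2) = 18. ✓

g(s) = 2s^4 + s^3 - 6s^2 + s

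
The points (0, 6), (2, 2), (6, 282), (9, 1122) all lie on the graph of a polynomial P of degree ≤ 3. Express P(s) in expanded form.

P(s) = 2s^3 - 4s^2 - 2s + 6

Using the Lagrange interpolation formula with nodes 0, 2, 6, 9:
  L_0(s) = (s - 2)(s - 6)(s - 9) / -108
  L_1(s) = s(s - 6)(s - 9) / 56
  L_2(s) = s(s - 2)(s - 9) / -72
  L_3(s) = s(s - 2)(s - 6) / 189
Then P(s) = 6·L_0(s) + 2·L_1(s) + 282·L_2(s) + 1122·L_3(s).
Expanding and collecting terms gives P(s) = 2s^3 - 4s^2 - 2s + 6.
Check: P(9) = 1122. ✓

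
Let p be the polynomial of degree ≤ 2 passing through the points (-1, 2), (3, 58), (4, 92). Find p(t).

Write p(t) = at^2 + bt + c. Substituting each data point gives a linear system:
  a - b + c = 2
  9a + 3b + c = 58
  16a + 4b + c = 92
Solving the system yields a = 4, b = 6, c = 4.
So p(t) = 4t^2 + 6t + 4.
Check: p(3) = 58. ✓

p(t) = 4t^2 + 6t + 4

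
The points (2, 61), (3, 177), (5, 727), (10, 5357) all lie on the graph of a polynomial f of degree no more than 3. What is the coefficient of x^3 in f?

Write f(x) = ax^3 + bx^2 + cx + d. Substituting each data point gives a linear system:
  8a + 4b + 2c + d = 61
  27a + 9b + 3c + d = 177
  125a + 25b + 5c + d = 727
  1000a + 100b + 10c + d = 5357
Solving the system yields a = 5, b = 3, c = 6, d = -3.
So f(x) = 5x^3 + 3x^2 + 6x - 3.
The leading coefficient is 5.

5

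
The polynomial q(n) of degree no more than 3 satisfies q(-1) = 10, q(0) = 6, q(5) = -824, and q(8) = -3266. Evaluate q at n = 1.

-4

Using the Lagrange interpolation formula with nodes -1, 0, 5, 8:
  L_0(n) = n(n - 5)(n - 8) / -54
  L_1(n) = (n + 1)(n - 5)(n - 8) / 40
  L_2(n) = (n + 1)n(n - 8) / -90
  L_3(n) = (n + 1)n(n - 5) / 216
Then q(n) = 10·L_0(n) + 6·L_1(n) - 824·L_2(n) - 3266·L_3(n).
Expanding and collecting terms gives q(n) = -6n^3 - 3n^2 - n + 6.
Evaluating at n = 1: q(1) = -4.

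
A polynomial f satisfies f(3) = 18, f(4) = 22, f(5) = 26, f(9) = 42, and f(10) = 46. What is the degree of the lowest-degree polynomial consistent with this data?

Divided differences on the nodes 3, 4, 5, 9, 10:
  order 0: 18  22  26  42  46
  order 1: 4  4  4  4
  order 2: 0  0  0
  order 3: 0  0
  order 4: 0
The order-1 divided differences are all 4 (nonzero) and every higher order vanishes, so the data lies on a polynomial of degree exactly 1.

1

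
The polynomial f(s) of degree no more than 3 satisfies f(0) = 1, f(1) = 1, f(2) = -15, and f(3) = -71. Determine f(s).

Write f(s) = as^3 + bs^2 + cs + d. Substituting each data point gives a linear system:
  d = 1
  a + b + c + d = 1
  8a + 4b + 2c + d = -15
  27a + 9b + 3c + d = -71
Solving the system yields a = -4, b = 4, c = 0, d = 1.
So f(s) = -4s³ + 4s² + 1.
Check: f(3) = -71. ✓

f(s) = -4s^3 + 4s^2 + 1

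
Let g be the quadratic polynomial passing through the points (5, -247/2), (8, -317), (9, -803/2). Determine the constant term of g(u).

-1

Write g(u) = au^2 + bu + c. Substituting each data point gives a linear system:
  25a + 5b + c = -247/2
  64a + 8b + c = -317
  81a + 9b + c = -803/2
Solving the system yields a = -5, b = 1/2, c = -1.
So g(u) = -5u^2 + (1/2)u - 1.
The constant term is -1.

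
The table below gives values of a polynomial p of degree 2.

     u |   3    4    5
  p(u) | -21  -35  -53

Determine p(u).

Using the Lagrange interpolation formula with nodes 3, 4, 5:
  L_0(u) = (u - 4)(u - 5) / 2
  L_1(u) = (u - 3)(u - 5) / -1
  L_2(u) = (u - 3)(u - 4) / 2
Then p(u) = -21·L_0(u) - 35·L_1(u) - 53·L_2(u).
Expanding and collecting terms gives p(u) = -2u^2 - 3.
Check: p(5) = -53. ✓

p(u) = -2u^2 - 3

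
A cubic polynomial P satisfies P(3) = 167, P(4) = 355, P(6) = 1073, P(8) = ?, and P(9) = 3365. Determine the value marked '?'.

The 4 known points determine the degree-3 polynomial uniquely.
Write P(x) = ax^3 + bx^2 + cx + d. Substituting each data point gives a linear system:
  27a + 9b + 3c + d = 167
  64a + 16b + 4c + d = 355
  216a + 36b + 6c + d = 1073
  729a + 81b + 9c + d = 3365
Solving the system yields a = 4, b = 5, c = 5, d = -1.
So P(x) = 4x³ + 5x² + 5x - 1.
Then P(8) = 2407.

2407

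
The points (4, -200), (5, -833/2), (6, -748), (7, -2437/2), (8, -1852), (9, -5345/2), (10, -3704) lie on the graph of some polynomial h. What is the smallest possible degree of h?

Forward differences of the values at x = 4, 5, 6, 7, 8, 9, 10:
  h  : -200  -833/2  -748  -2437/2  -1852  -5345/2  -3704
  Δ  : -433/2  -663/2  -941/2  -1267/2  -1641/2  -2063/2
  Δ^2: -115  -139  -163  -187  -211
  Δ^3: -24  -24  -24  -24
  Δ^4: 0  0  0
  Δ^5: 0  0
  Δ^6: 0
The third differences are constant (-24) and nonzero, while all higher differences vanish, so the minimal degree is 3.

3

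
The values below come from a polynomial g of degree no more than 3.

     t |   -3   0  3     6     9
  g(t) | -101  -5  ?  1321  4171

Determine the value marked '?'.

199

The 4 known points determine the degree-3 polynomial uniquely.
Write g(t) = at^3 + bt^2 + ct + d. Substituting each data point gives a linear system:
  -27a + 9b - 3c + d = -101
  d = -5
  216a + 36b + 6c + d = 1321
  729a + 81b + 9c + d = 4171
Solving the system yields a = 5, b = 6, c = 5, d = -5.
So g(t) = 5t³ + 6t² + 5t - 5.
Then g(3) = 199.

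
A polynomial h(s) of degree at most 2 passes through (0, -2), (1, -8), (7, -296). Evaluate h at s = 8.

-386

Using the Lagrange interpolation formula with nodes 0, 1, 7:
  L_0(s) = (s - 1)(s - 7) / 7
  L_1(s) = s(s - 7) / -6
  L_2(s) = s(s - 1) / 42
Then h(s) = -2·L_0(s) - 8·L_1(s) - 296·L_2(s).
Expanding and collecting terms gives h(s) = -6s^2 - 2.
Evaluating at s = 8: h(8) = -386.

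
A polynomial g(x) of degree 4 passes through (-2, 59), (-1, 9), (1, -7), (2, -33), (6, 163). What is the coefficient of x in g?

Write g(x) = ax^4 + bx^3 + cx^2 + dx + e. Substituting each data point gives a linear system:
  16a - 8b + 4c - 2d + e = 59
  a - b + c - d + e = 9
  a + b + c + d + e = -7
  16a + 8b + 4c + 2d + e = -33
  1296a + 216b + 36c + 6d + e = 163
Solving the system yields a = 1, b = -5, c = -1, d = -3, e = 1.
So g(x) = x^4 - 5x^3 - x^2 - 3x + 1.
The coefficient of x is -3.

-3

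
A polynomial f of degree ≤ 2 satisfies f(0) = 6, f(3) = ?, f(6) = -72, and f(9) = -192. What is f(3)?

On equispaced nodes a degree-2 polynomial has vanishing third forward difference, so
  - f(0) + 3·f(3) - 3·f(6) + f(9) = 0.
Substituting the known values and solving for f(3):
  3·f(3) = -18
  f(3) = -6.

-6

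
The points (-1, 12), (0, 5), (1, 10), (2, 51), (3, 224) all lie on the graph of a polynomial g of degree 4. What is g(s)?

Using the Lagrange interpolation formula with nodes -1, 0, 1, 2, 3:
  L_0(s) = s(s - 1)(s - 2)(s - 3) / 24
  L_1(s) = (s + 1)(s - 1)(s - 2)(s - 3) / -6
  L_2(s) = (s + 1)s(s - 2)(s - 3) / 4
  L_3(s) = (s + 1)s(s - 1)(s - 3) / -6
  L_4(s) = (s + 1)s(s - 1)(s - 2) / 24
Then g(s) = 12·L_0(s) + 5·L_1(s) + 10·L_2(s) + 51·L_3(s) + 224·L_4(s).
Expanding and collecting terms gives g(s) = 3s⁴ - 2s³ + 3s² + s + 5.
Check: g(0) = 5. ✓

g(s) = 3s^4 - 2s^3 + 3s^2 + s + 5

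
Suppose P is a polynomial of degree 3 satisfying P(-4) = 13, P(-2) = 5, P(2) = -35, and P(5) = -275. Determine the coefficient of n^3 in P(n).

-1

Write P(n) = an^3 + bn^2 + cn + d. Substituting each data point gives a linear system:
  -64a + 16b - 4c + d = 13
  -8a + 4b - 2c + d = 5
  8a + 4b + 2c + d = -35
  125a + 25b + 5c + d = -275
Solving the system yields a = -1, b = -5, c = -6, d = 5.
So P(n) = -n³ - 5n² - 6n + 5.
The leading coefficient is -1.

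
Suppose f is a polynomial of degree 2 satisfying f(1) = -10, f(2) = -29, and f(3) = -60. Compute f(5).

-158

Forward differences of the values at s = 1, 2, 3:
  f  : -10  -29  -60
  Δ  : -19  -31
  Δ^2: -12
The second differences are constant, confirming degree 2.
Interpolating (Newton forward form) and evaluating at s = 5 gives f(5) = -158.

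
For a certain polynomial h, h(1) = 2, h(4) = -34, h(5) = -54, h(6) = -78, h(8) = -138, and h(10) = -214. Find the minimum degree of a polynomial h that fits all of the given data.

2

Divided differences on the nodes 1, 4, 5, 6, 8, 10:
  order 0: 2  -34  -54  -78  -138  -214
  order 1: -12  -20  -24  -30  -38
  order 2: -2  -2  -2  -2
  order 3: 0  0  0
  order 4: 0  0
  order 5: 0
The order-2 divided differences are all -2 (nonzero) and every higher order vanishes, so the data lies on a polynomial of degree exactly 2.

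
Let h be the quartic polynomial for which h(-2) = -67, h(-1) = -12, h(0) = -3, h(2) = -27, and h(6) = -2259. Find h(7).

-4252

Using the Lagrange interpolation formula with nodes -2, -1, 0, 2, 6:
  L_0(s) = (s + 1)s(s - 2)(s - 6) / 64
  L_1(s) = (s + 2)s(s - 2)(s - 6) / -21
  L_2(s) = (s + 2)(s + 1)(s - 2)(s - 6) / 24
  L_3(s) = (s + 2)(s + 1)s(s - 6) / -96
  L_4(s) = (s + 2)(s + 1)s(s - 2) / 1344
Then h(s) = -67·L_0(s) - 12·L_1(s) - 3·L_2(s) - 27·L_3(s) - 2259·L_4(s).
Expanding and collecting terms gives h(s) = -2s⁴ + 2s³ - 3s² + 2s - 3.
Evaluating at s = 7: h(7) = -4252.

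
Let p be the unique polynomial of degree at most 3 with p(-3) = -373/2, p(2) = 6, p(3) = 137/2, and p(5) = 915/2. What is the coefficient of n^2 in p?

Write p(n) = an^3 + bn^2 + cn + d. Substituting each data point gives a linear system:
  -27a + 9b - 3c + d = -373/2
  8a + 4b + 2c + d = 6
  27a + 9b + 3c + d = 137/2
  125a + 25b + 5c + d = 915/2
Solving the system yields a = 5, b = -6, c = -5/2, d = -5.
So p(n) = 5n^3 - 6n^2 - (5/2)n - 5.
The coefficient of n^2 is -6.

-6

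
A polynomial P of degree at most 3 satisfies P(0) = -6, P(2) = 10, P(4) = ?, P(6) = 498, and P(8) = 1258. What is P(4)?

130

The 4 known points determine the degree-3 polynomial uniquely.
Write P(s) = as^3 + bs^2 + cs + d. Substituting each data point gives a linear system:
  d = -6
  8a + 4b + 2c + d = 10
  216a + 36b + 6c + d = 498
  512a + 64b + 8c + d = 1258
Solving the system yields a = 3, b = -5, c = 6, d = -6.
So P(s) = 3s^3 - 5s^2 + 6s - 6.
Then P(4) = 130.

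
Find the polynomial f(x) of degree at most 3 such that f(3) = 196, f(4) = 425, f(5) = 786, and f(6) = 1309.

f(x) = 5x^3 + 6x^2 + 2x + 1

Write f(x) = ax^3 + bx^2 + cx + d. Substituting each data point gives a linear system:
  27a + 9b + 3c + d = 196
  64a + 16b + 4c + d = 425
  125a + 25b + 5c + d = 786
  216a + 36b + 6c + d = 1309
Solving the system yields a = 5, b = 6, c = 2, d = 1.
So f(x) = 5x^3 + 6x^2 + 2x + 1.
Check: f(3) = 196. ✓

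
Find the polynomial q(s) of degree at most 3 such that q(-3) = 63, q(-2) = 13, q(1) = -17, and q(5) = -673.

Write q(s) = as^3 + bs^2 + cs + d. Substituting each data point gives a linear system:
  -27a + 9b - 3c + d = 63
  -8a + 4b - 2c + d = 13
  a + b + c + d = -17
  125a + 25b + 5c + d = -673
Solving the system yields a = -4, b = -6, c = -4, d = -3.
So q(s) = -4s³ - 6s² - 4s - 3.
Check: q(-2) = 13. ✓

q(s) = -4s^3 - 6s^2 - 4s - 3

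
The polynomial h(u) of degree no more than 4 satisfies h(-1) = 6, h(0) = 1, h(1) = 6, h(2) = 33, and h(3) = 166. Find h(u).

h(u) = 3u^4 - 4u^3 + 2u^2 + 4u + 1

Using the Lagrange interpolation formula with nodes -1, 0, 1, 2, 3:
  L_0(u) = u(u - 1)(u - 2)(u - 3) / 24
  L_1(u) = (u + 1)(u - 1)(u - 2)(u - 3) / -6
  L_2(u) = (u + 1)u(u - 2)(u - 3) / 4
  L_3(u) = (u + 1)u(u - 1)(u - 3) / -6
  L_4(u) = (u + 1)u(u - 1)(u - 2) / 24
Then h(u) = 6·L_0(u) + 1·L_1(u) + 6·L_2(u) + 33·L_3(u) + 166·L_4(u).
Expanding and collecting terms gives h(u) = 3u⁴ - 4u³ + 2u² + 4u + 1.
Check: h(2) = 33. ✓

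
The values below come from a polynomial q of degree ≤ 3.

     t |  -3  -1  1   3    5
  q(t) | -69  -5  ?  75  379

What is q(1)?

On equispaced nodes a degree-3 polynomial has vanishing fourth forward difference, so
  q(-3) - 4·q(-1) + 6·q(1) - 4·q(3) + q(5) = 0.
Substituting the known values and solving for q(1):
  6·q(1) = -30
  q(1) = -5.

-5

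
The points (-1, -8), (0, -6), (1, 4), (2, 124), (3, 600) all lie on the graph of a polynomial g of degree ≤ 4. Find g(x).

g(x) = 6x^4 + 5x^3 - 2x^2 + x - 6

Write g(x) = ax^4 + bx^3 + cx^2 + dx + e. Substituting each data point gives a linear system:
  a - b + c - d + e = -8
  e = -6
  a + b + c + d + e = 4
  16a + 8b + 4c + 2d + e = 124
  81a + 27b + 9c + 3d + e = 600
Solving the system yields a = 6, b = 5, c = -2, d = 1, e = -6.
So g(x) = 6x⁴ + 5x³ - 2x² + x - 6.
Check: g(0) = -6. ✓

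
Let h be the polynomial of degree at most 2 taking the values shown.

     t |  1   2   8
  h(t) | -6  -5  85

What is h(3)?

Using the Lagrange interpolation formula with nodes 1, 2, 8:
  L_0(t) = (t - 2)(t - 8) / 7
  L_1(t) = (t - 1)(t - 8) / -6
  L_2(t) = (t - 1)(t - 2) / 42
Then h(t) = -6·L_0(t) - 5·L_1(t) + 85·L_2(t).
Expanding and collecting terms gives h(t) = 2t² - 5t - 3.
Evaluating at t = 3: h(3) = 0.

0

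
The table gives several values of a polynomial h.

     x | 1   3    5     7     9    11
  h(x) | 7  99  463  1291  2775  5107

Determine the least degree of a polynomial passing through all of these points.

Forward differences of the values at x = 1, 3, 5, 7, 9, 11:
  h  : 7  99  463  1291  2775  5107
  Δ  : 92  364  828  1484  2332
  Δ^2: 272  464  656  848
  Δ^3: 192  192  192
  Δ^4: 0  0
  Δ^5: 0
The third differences are constant (192) and nonzero, while all higher differences vanish, so the minimal degree is 3.

3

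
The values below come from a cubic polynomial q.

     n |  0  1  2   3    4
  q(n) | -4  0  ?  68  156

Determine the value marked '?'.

On equispaced nodes a degree-3 polynomial has vanishing fourth forward difference, so
  q(0) - 4·q(1) + 6·q(2) - 4·q(3) + q(4) = 0.
Substituting the known values and solving for q(2):
  6·q(2) = 120
  q(2) = 20.

20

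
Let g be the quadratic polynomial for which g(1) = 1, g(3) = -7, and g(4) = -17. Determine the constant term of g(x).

Write g(x) = ax^2 + bx + c. Substituting each data point gives a linear system:
  a + b + c = 1
  9a + 3b + c = -7
  16a + 4b + c = -17
Solving the system yields a = -2, b = 4, c = -1.
So g(x) = -2x^2 + 4x - 1.
The constant term is -1.

-1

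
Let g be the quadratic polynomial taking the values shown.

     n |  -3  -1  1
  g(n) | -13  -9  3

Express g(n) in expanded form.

Using the Lagrange interpolation formula with nodes -3, -1, 1:
  L_0(n) = (n + 1)(n - 1) / 8
  L_1(n) = (n + 3)(n - 1) / -4
  L_2(n) = (n + 3)(n + 1) / 8
Then g(n) = -13·L_0(n) - 9·L_1(n) + 3·L_2(n).
Expanding and collecting terms gives g(n) = n^2 + 6n - 4.
Check: g(-1) = -9. ✓

g(n) = n^2 + 6n - 4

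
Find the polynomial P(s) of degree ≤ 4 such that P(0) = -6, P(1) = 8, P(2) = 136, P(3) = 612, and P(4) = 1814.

P(s) = 6s^4 + 3s^3 + 6s^2 - s - 6

Using the Lagrange interpolation formula with nodes 0, 1, 2, 3, 4:
  L_0(s) = (s - 1)(s - 2)(s - 3)(s - 4) / 24
  L_1(s) = s(s - 2)(s - 3)(s - 4) / -6
  L_2(s) = s(s - 1)(s - 3)(s - 4) / 4
  L_3(s) = s(s - 1)(s - 2)(s - 4) / -6
  L_4(s) = s(s - 1)(s - 2)(s - 3) / 24
Then P(s) = -6·L_0(s) + 8·L_1(s) + 136·L_2(s) + 612·L_3(s) + 1814·L_4(s).
Expanding and collecting terms gives P(s) = 6s⁴ + 3s³ + 6s² - s - 6.
Check: P(4) = 1814. ✓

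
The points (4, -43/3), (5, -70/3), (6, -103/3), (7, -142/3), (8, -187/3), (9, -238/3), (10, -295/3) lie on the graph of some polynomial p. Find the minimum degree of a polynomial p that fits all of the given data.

2

Forward differences of the values at n = 4, 5, 6, 7, 8, 9, 10:
  p  : -43/3  -70/3  -103/3  -142/3  -187/3  -238/3  -295/3
  Δ  : -9  -11  -13  -15  -17  -19
  Δ^2: -2  -2  -2  -2  -2
  Δ^3: 0  0  0  0
  Δ^4: 0  0  0
  Δ^5: 0  0
  Δ^6: 0
The second differences are constant (-2) and nonzero, while all higher differences vanish, so the minimal degree is 2.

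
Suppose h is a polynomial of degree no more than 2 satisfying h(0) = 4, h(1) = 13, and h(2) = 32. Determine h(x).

Using the Lagrange interpolation formula with nodes 0, 1, 2:
  L_0(x) = (x - 1)(x - 2) / 2
  L_1(x) = x(x - 2) / -1
  L_2(x) = x(x - 1) / 2
Then h(x) = 4·L_0(x) + 13·L_1(x) + 32·L_2(x).
Expanding and collecting terms gives h(x) = 5x² + 4x + 4.
Check: h(2) = 32. ✓

h(x) = 5x^2 + 4x + 4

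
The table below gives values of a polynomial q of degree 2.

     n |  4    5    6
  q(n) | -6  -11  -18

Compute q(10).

Forward differences of the values at n = 4, 5, 6:
  q  : -6  -11  -18
  Δ  : -5  -7
  Δ^2: -2
The second differences are constant, confirming degree 2.
Interpolating (Newton forward form) and evaluating at n = 10 gives q(10) = -66.

-66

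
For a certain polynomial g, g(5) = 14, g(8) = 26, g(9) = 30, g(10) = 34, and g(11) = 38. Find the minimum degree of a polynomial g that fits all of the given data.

1

Divided differences on the nodes 5, 8, 9, 10, 11:
  order 0: 14  26  30  34  38
  order 1: 4  4  4  4
  order 2: 0  0  0
  order 3: 0  0
  order 4: 0
The order-1 divided differences are all 4 (nonzero) and every higher order vanishes, so the data lies on a polynomial of degree exactly 1.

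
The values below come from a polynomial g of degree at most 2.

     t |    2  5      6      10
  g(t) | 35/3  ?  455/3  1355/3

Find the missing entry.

The 3 known points determine the degree-2 polynomial uniquely.
Write g(t) = at^2 + bt + c. Substituting each data point gives a linear system:
  4a + 2b + c = 35/3
  36a + 6b + c = 455/3
  100a + 10b + c = 1355/3
Solving the system yields a = 5, b = -5, c = 5/3.
So g(t) = 5t² - 5t + 5/3.
Then g(5) = 305/3.

305/3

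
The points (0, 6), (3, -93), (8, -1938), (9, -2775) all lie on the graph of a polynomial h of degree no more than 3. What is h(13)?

-8483

Using the Lagrange interpolation formula with nodes 0, 3, 8, 9:
  L_0(u) = (u - 3)(u - 8)(u - 9) / -216
  L_1(u) = u(u - 8)(u - 9) / 90
  L_2(u) = u(u - 3)(u - 9) / -40
  L_3(u) = u(u - 3)(u - 8) / 54
Then h(u) = 6·L_0(u) - 93·L_1(u) - 1938·L_2(u) - 2775·L_3(u).
Expanding and collecting terms gives h(u) = -4u³ + 2u² - 3u + 6.
Evaluating at u = 13: h(13) = -8483.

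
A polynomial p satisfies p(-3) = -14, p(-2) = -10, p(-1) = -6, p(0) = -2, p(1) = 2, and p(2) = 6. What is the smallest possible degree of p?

Forward differences of the values at x = -3, -2, -1, 0, 1, 2:
  p  : -14  -10  -6  -2  2  6
  Δ  : 4  4  4  4  4
  Δ^2: 0  0  0  0
  Δ^3: 0  0  0
  Δ^4: 0  0
  Δ^5: 0
The first differences are constant (4) and nonzero, while all higher differences vanish, so the minimal degree is 1.

1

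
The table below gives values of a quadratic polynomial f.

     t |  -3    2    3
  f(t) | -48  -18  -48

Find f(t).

Using the Lagrange interpolation formula with nodes -3, 2, 3:
  L_0(t) = (t - 2)(t - 3) / 30
  L_1(t) = (t + 3)(t - 3) / -5
  L_2(t) = (t + 3)(t - 2) / 6
Then f(t) = -48·L_0(t) - 18·L_1(t) - 48·L_2(t).
Expanding and collecting terms gives f(t) = -6t^2 + 6.
Check: f(2) = -18. ✓

f(t) = -6t^2 + 6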